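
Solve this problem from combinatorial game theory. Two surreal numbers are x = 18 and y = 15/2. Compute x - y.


x = 18, y = 15/2
Converting to common denominator: 2
x = 36/2, y = 15/2
x - y = 18 - 15/2 = 21/2

21/2


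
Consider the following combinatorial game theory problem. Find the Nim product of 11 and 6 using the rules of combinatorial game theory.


Nim multiplication is bilinear over XOR: (u XOR v) * w = (u*w) XOR (v*w).
So we split each operand into its bit components and XOR the pairwise Nim products.
11 = 1 + 2 + 8 (as XOR of powers of 2).
6 = 2 + 4 (as XOR of powers of 2).
Using the standard Nim-product table on single bits:
  2*2 = 3,   2*4 = 8,   2*8 = 12,
  4*4 = 6,   4*8 = 11,  8*8 = 13,
and  1*x = x (identity), k*l = l*k (commutative).
Pairwise Nim products:
  1 * 2 = 2
  1 * 4 = 4
  2 * 2 = 3
  2 * 4 = 8
  8 * 2 = 12
  8 * 4 = 11
XOR them: 2 XOR 4 XOR 3 XOR 8 XOR 12 XOR 11 = 10.
Result: 11 * 6 = 10 (in Nim).

10


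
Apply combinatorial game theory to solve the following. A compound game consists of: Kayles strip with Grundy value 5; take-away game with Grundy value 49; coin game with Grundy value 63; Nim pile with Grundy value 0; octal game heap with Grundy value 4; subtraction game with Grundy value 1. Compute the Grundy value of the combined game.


By the Sprague-Grundy theorem, the Grundy value of a sum of games is the XOR of individual Grundy values.
Kayles strip: Grundy value = 5. Running XOR: 0 XOR 5 = 5
take-away game: Grundy value = 49. Running XOR: 5 XOR 49 = 52
coin game: Grundy value = 63. Running XOR: 52 XOR 63 = 11
Nim pile: Grundy value = 0. Running XOR: 11 XOR 0 = 11
octal game heap: Grundy value = 4. Running XOR: 11 XOR 4 = 15
subtraction game: Grundy value = 1. Running XOR: 15 XOR 1 = 14
The combined Grundy value is 14.

14


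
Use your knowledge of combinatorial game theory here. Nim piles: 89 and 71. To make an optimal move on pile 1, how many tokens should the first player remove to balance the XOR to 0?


Piles: 89 and 71
Current XOR: 89 XOR 71 = 30 (non-zero, so this is an N-position).
To make the XOR zero, we need to find a move that balances the piles.
For pile 1 (size 89): target = 89 XOR 30 = 71
We reduce pile 1 from 89 to 71.
Tokens removed: 89 - 71 = 18
Verification: 71 XOR 71 = 0

18


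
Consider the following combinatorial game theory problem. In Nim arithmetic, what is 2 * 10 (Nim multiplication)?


Nim multiplication is bilinear over XOR: (u XOR v) * w = (u*w) XOR (v*w).
So we split each operand into its bit components and XOR the pairwise Nim products.
2 = 2 (as XOR of powers of 2).
10 = 2 + 8 (as XOR of powers of 2).
Using the standard Nim-product table on single bits:
  2*2 = 3,   2*4 = 8,   2*8 = 12,
  4*4 = 6,   4*8 = 11,  8*8 = 13,
and  1*x = x (identity), k*l = l*k (commutative).
Pairwise Nim products:
  2 * 2 = 3
  2 * 8 = 12
XOR them: 3 XOR 12 = 15.
Result: 2 * 10 = 15 (in Nim).

15


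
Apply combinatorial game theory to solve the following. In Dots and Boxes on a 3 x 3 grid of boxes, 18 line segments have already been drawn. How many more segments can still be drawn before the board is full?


Grid: 3 x 3 boxes, i.e. 4 rows and 4 columns of dots.
Horizontal edges: (rows + 1) * cols = 4 * 3 = 12
Vertical edges: rows * (cols + 1) = 3 * 4 = 12
Total edges: 12 + 12 = 24
Edges drawn: 18
Remaining: 24 - 18 = 6

6


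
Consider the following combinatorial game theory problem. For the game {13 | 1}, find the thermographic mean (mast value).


Game = {13 | 1}, a switch {a | b} with numbers a > b.
Its thermograph has left wall a - t and right wall b + t, which meet at t = (a - b)/2, where both equal (a + b)/2. So the mast (mean value) is at (a + b)/2.
Mean = (13 + (1))/2 = 14/2 = 7

7


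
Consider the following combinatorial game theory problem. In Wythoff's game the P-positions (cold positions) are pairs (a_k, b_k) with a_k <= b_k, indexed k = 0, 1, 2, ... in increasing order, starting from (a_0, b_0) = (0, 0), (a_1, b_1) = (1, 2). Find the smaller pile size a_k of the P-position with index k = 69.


By Wythoff's theorem, a_k = floor(k * phi) and b_k = floor(k * phi^2) = a_k + k, where phi = (1 + sqrt(5))/2 is the golden ratio.
phi = (1 + sqrt(5))/2 = 1.618034
k = 69
k * phi = 69 * 1.618034 = 111.644345
a_69 = floor(k * phi) = 111

111


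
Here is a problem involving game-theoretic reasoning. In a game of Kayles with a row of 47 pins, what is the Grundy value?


Kayles: a move removes 1 or 2 adjacent pins from a contiguous row.
Removing pins from a row of k leaves two independent rows (a, b) with a + b = k - 1 (one pin) or a + b = k - 2 (two pins); an end removal gives a = 0.
By Sprague-Grundy, G(k) = mex{ G(a) XOR G(b) } over all these splits. G(0) = 0.
G(1): splits (0,0):0^0=0 -> mex({0}) = 1
G(2): splits (0,1):0^1=1 (0,0):0^0=0 -> mex({0, 1}) = 2
G(3): splits (0,2):0^2=2 (1,1):1^1=0 (0,1):0^1=1 -> mex({0, 1, 2}) = 3
G(4): splits (0,3):0^3=3 (1,2):1^2=3 (0,2):0^2=2 (1,1):1^1=0 -> mex({0, 2, 3}) = 1
G(5): splits (0,4):0^1=1 (1,3):1^3=2 (2,2):2^2=0 (0,3):0^3=3 (1,2):1^2=3 -> mex({0, 1, 2, 3}) = 4
G(6) = mex({0, 1, 2, 4}) = 3
G(7) = mex({0, 1, 3, 4, 5}) = 2
G(8) = mex({0, 2, 3, 5, 6}) = 1
G(9) = mex({0, 1, 2, 3, 6, 7}) = 4
G(10) = mex({0, 1, 3, 4, 5, 7}) = 2
G(11) = mex({0, 1, 2, 3, 4, 5}) = 6
G(12) = mex({0, 1, 2, 3, 5, 6, 7}) = 4
G(13) = mex({0, 2, 3, 4, 6, 7}) = 1
G(14) = mex({0, 1, 4, 5, 6, 7}) = 2
G(15) = mex({0, 1, 2, 3, 4, 5, 6}) = 7
G(16) = mex({0, 2, 3, 5, 6, 7}) = 1
G(17) = mex({0, 1, 2, 3, 5, 6, 7}) = 4
G(18) = mex({0, 1, 2, 4, 5, 6}) = 3
G(19) = mex({0, 1, 3, 4, 5, 7}) = 2
G(20) = mex({0, 2, 3, 4, 5, 6, 7}) = 1
G(21) = mex({0, 1, 2, 3, 5, 6, 7}) = 4
G(22) = mex({0, 1, 2, 3, 4, 5, 7}) = 6
G(23) = mex({0, 1, 2, 3, 4, 5, 6}) = 7
G(24) = mex({0, 1, 2, 3, 5, 6, 7}) = 4
G(25) = mex({0, 2, 3, 4, 6, 7}) = 1
G(26) = mex({0, 1, 3, 4, 5, 6, 7}) = 2
G(27) = mex({0, 1, 2, 3, 4, 5, 6, 7}) = 8
G(28) = mex({0, 1, 2, 3, 4, 6, 7, 8}) = 5
G(29) = mex({0, 1, 2, 3, 5, 6, 7, 8, 9}) = 4
G(30) = mex({0, 1, 2, 3, 4, 5, 6, 9, 10}) = 7
G(31) = mex({0, 1, 3, 4, 5, 7, 10, 11}) = 2
G(32) = mex({0, 2, 3, 4, 5, 6, 7, 9, 11}) = 1
G(33) = mex({0, 1, 2, 3, 4, 5, 6, 7, 9, 12}) = 8
G(34) = mex({0, 1, 2, 3, 4, 5, 7, 8, 11, 12}) = 6
G(35) = mex({0, 1, 2, 3, 4, 5, 6, 8, 9, 10, 11}) = 7
G(36) = mex({0, 1, 2, 3, 5, 6, 7, 9, 10}) = 4
G(37) = mex({0, 2, 3, 4, 6, 7, 9, 10, 11, 12}) = 1
G(38) = mex({0, 1, 3, 4, 5, 6, 7, 9, 10, 11, 12}) = 2
G(39) = mex({0, 1, 2, 4, 5, 6, 7, 9, 10, 12, 14}) = 3
G(40) = mex({0, 2, 3, 4, 6, 7, 11, 12, 14}) = 1
G(41) = mex({0, 1, 2, 3, 5, 6, 7, 9, 10, 11, 12}) = 4
G(42) = mex({0, 1, 2, 3, 4, 5, 6, 9, 10}) = 7
G(43) = mex({0, 1, 3, 4, 5, 7, 9, 10, 12, 15}) = 2
G(44) = mex({0, 2, 3, 4, 5, 6, 7, 9, 10, 12, 15}) = 1
G(45) = mex({0, 1, 2, 3, 4, 5, 6, 7, 9, 10, 12, 14}) = 8
G(46) = mex({0, 1, 3, 4, 5, 7, 8, 11, 12, 14}) = 2
G(47) = mex({0, 1, 2, 3, 4, 5, 6, 8, 9, 10, 11, 12}) = 7
Therefore G(47) = 7.

7


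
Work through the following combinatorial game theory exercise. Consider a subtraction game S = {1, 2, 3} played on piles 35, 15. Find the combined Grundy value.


Subtraction set: {1, 2, 3}
For this subtraction set, G(n) = n mod 4 (period = max + 1 = 4).
Pile 1 (size 35): G(35) = 35 mod 4 = 3
Pile 2 (size 15): G(15) = 15 mod 4 = 3
Total Grundy value = XOR of all: 3 XOR 3 = 0

0


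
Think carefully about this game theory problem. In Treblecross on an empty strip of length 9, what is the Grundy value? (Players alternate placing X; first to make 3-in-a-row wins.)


Treblecross: place X on empty cells; 3-in-a-row wins.
Playing within two cells of an existing X lets the opponent win at once, so sensible play treats the cells i-2..i+2 around each X as dead. The player left with no safe cell loses, so this is a normal-play take-away game on strips of safe cells.
Placing X at cell i (0-indexed) of a strip of k safe cells leaves independent strips of sizes max(0, i-2) and max(0, k-i-3). Hence G(k) = mex{ G(max(0,i-2)) XOR G(max(0,k-i-3)) : 0 <= i < k }, with G(0) = 0.
G(1): splits (0,0):0^0=0 -> mex({0}) = 1
G(2): splits (0,0):0^0=0 -> mex({0}) = 1
G(3): splits (0,0):0^0=0 -> mex({0}) = 1
G(4): splits (0,1):0^1=1 (0,0):0^0=0 -> mex({0, 1}) = 2
G(5): splits (0,2):0^1=1 (0,1):0^1=1 (0,0):0^0=0 -> mex({0, 1}) = 2
G(6) = mex({1}) = 0
G(7) = mex({0, 1, 2}) = 3
G(8) = mex({0, 1, 2}) = 3
G(9) = mex({0, 2}) = 1
Therefore G(9) = 1.

1


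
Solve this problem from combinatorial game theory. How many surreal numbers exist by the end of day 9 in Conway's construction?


Day 0: {|} = 0 is born. Count = 1.
Day n: the number of surreal numbers born by day n is 2^(n+1) - 1.
By day 0: 2^1 - 1 = 1
By day 1: 2^2 - 1 = 3
By day 2: 2^3 - 1 = 7
By day 3: 2^4 - 1 = 15
By day 4: 2^5 - 1 = 31
By day 5: 2^6 - 1 = 63
By day 6: 2^7 - 1 = 127
By day 7: 2^8 - 1 = 255
By day 8: 2^9 - 1 = 511
By day 9: 2^10 - 1 = 1023
By day 9: 1023 surreal numbers.

1023


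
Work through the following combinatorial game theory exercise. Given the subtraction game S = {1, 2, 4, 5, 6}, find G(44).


The subtraction set is S = {1, 2, 4, 5, 6}.
G(k) = mex{ G(k - s) : s in S, s <= k }. We compute iteratively: G(0) = 0.
G(1) = mex({0}) = 1
G(2) = mex({0, 1}) = 2
G(3) = mex({1, 2}) = 0
G(4) = mex({0, 2}) = 1
G(5) = mex({0, 1}) = 2
G(6) = mex({0, 1, 2}) = 3
G(7) = mex({0, 1, 2, 3}) = 4
G(8) = mex({0, 1, 2, 3, 4}) = 5
G(9) = mex({0, 1, 2, 4, 5}) = 3
G(10) = mex({1, 2, 3, 5}) = 0
G(11) = mex({0, 2, 3, 4}) = 1
G(12) = mex({0, 1, 3, 4, 5}) = 2
G(13) = mex({1, 2, 3, 4, 5}) = 0
G(14) = mex({0, 2, 3, 5}) = 1
G(15) = mex({0, 1, 3}) = 2
Observe that G(10)..G(15) = 0, 1, 2, 0, 1, 2 repeats G(0)..G(5) = 0, 1, 2, 0, 1, 2.
For k >= max(S) = 6, G(k) is determined by the previous 6 values G(k-6)..G(k-1); a window of 6 consecutive values has recurred shifted by 10, so by induction G(k + 10) = G(k) for all k >= 0: the sequence is periodic from the start with period 10.
One period: G(0..9) = 0, 1, 2, 0, 1, 2, 3, 4, 5, 3.
44 mod 10 = 4, so G(44) = G(4) = 1.

1


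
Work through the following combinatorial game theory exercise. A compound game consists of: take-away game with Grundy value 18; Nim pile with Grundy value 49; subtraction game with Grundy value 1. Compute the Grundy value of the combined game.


By the Sprague-Grundy theorem, the Grundy value of a sum of games is the XOR of individual Grundy values.
take-away game: Grundy value = 18. Running XOR: 0 XOR 18 = 18
Nim pile: Grundy value = 49. Running XOR: 18 XOR 49 = 35
subtraction game: Grundy value = 1. Running XOR: 35 XOR 1 = 34
The combined Grundy value is 34.

34


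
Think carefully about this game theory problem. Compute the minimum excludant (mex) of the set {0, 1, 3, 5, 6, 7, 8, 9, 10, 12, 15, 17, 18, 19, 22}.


Set = {0, 1, 3, 5, 6, 7, 8, 9, 10, 12, 15, 17, 18, 19, 22}
0 is in the set.
1 is in the set.
2 is NOT in the set. This is the mex.
mex = 2

2


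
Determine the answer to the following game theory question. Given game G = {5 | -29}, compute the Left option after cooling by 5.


Original game: {5 | -29} (a switch {a | b} with a > b).
Cooling by t (for t below the temperature (a - b)/2 = 17) taxes each move by t: {a | b} cooled by t is {a - t | b + t}.
Cooling amount: t = 5
Cooled Left option: 5 - 5 = 0
Cooled Right option: -29 + 5 = -24
Cooled game: {0 | -24}
Left option = 0

0


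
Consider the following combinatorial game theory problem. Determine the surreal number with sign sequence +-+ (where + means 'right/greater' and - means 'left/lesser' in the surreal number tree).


Sign expansion: +-+
Rule: track bounds (lo, hi), initially (-inf, +inf). On '+', the current value becomes lo and we move to the simplest number in (value, hi): value + 1 if hi = +inf, otherwise the midpoint (value + hi)/2. On '-', the current value becomes hi and we move to value - 1 if lo = -inf, otherwise the midpoint (lo + value)/2.
Start at 0.
Step 1: sign = +, move right. Bounds: (0, +inf). Value = 1
Step 2: sign = -, move left. Bounds: (0, 1). Value = 1/2
Step 3: sign = +, move right. Bounds: (1/2, 1). Value = 3/4
The surreal number with sign expansion +-+ is 3/4.

3/4


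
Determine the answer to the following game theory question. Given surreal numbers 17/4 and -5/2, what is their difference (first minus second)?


x = 17/4, y = -5/2
Converting to common denominator: 4
x = 17/4, y = -10/4
x - y = 17/4 - -5/2 = 27/4

27/4


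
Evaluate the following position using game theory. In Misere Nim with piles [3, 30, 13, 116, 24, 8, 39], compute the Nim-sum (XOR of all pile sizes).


We need the XOR (exclusive or) of all pile sizes.
After XOR-ing pile 1 (size 3): 0 XOR 3 = 3
After XOR-ing pile 2 (size 30): 3 XOR 30 = 29
After XOR-ing pile 3 (size 13): 29 XOR 13 = 16
After XOR-ing pile 4 (size 116): 16 XOR 116 = 100
After XOR-ing pile 5 (size 24): 100 XOR 24 = 124
After XOR-ing pile 6 (size 8): 124 XOR 8 = 116
After XOR-ing pile 7 (size 39): 116 XOR 39 = 83
The Nim-value of this position is 83.

83


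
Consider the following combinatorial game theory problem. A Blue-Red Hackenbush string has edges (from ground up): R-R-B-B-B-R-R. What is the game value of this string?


Edges (from ground): R-R-B-B-B-R-R
By Berlekamp's sign-expansion rule, a Blue-Red Hackenbush stalk has the value of the surreal number whose sign sequence is the edge sequence with B -> + and R -> -.
Sign sequence: --+++--
Trace the sign expansion in the surreal number tree, starting from 0:
Edge 1: R (sign -) -> bounds (-inf, 0), value = -1
Edge 2: R (sign -) -> bounds (-inf, -1), value = -2
Edge 3: B (sign +) -> bounds (-2, -1), value = -3/2
Edge 4: B (sign +) -> bounds (-3/2, -1), value = -5/4
Edge 5: B (sign +) -> bounds (-5/4, -1), value = -9/8
Edge 6: R (sign -) -> bounds (-5/4, -9/8), value = -19/16
Edge 7: R (sign -) -> bounds (-5/4, -19/16), value = -39/32
Game value = -39/32

-39/32


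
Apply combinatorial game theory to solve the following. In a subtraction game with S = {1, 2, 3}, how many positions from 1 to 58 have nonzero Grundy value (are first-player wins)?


Subtraction set S = {1, 2, 3}, so G(n) = n mod 4.
G(n) = 0 when n is a multiple of 4.
Multiples of 4 in [1, 58]: 14
N-positions (nonzero Grundy) = 58 - 14 = 44

44


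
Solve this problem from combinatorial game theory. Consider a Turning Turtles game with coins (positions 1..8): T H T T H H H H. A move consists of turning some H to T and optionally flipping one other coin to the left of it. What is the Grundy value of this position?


Coins: T H T T H H H H
Key fact: a single head at position k behaves exactly like a Nim heap of size k (turning it to T and optionally flipping a coin at j < k corresponds to moving the heap from k to j, or to 0), and heads combine as a disjunctive sum (two heads at the same place would cancel, matching j XOR j = 0). So the Nim-value is the XOR of the 1-indexed positions of the heads.
Face-up positions (1-indexed): [2, 5, 6, 7, 8]
XOR 0 with 2: 0 XOR 2 = 2
XOR 2 with 5: 2 XOR 5 = 7
XOR 7 with 6: 7 XOR 6 = 1
XOR 1 with 7: 1 XOR 7 = 6
XOR 6 with 8: 6 XOR 8 = 14
Nim-value = 14

14


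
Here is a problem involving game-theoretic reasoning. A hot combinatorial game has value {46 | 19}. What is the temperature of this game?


The game is {46 | 19}, a switch {a | b} with numbers a > b.
Cooling {a | b} by t gives {a - t | b + t}, which stops being hot when a - t = b + t, i.e. at t = (a - b)/2. So the temperature of a switch is (a - b)/2.
Temperature = (Left option - Right option) / 2
= (46 - (19)) / 2
= 27 / 2
= 27/2

27/2


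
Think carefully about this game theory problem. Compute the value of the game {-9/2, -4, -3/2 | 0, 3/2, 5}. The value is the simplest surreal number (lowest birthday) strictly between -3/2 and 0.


Left options: {-9/2, -4, -3/2}, max = -3/2
Right options: {0, 3/2, 5}, min = 0
All options are numbers and max(Left) < min(Right), so by the simplicity theorem the value is the simplest (earliest-born) number strictly between -3/2 and 0.
The only integer strictly between -3/2 and 0 is -1.
No non-integer in the interval can be simpler: if x is a non-integer in the interval, then floor(x) or ceil(x) also lies in the interval (the interval contains an integer), and both are proper prefixes of x's sign expansion, i.e. born earlier. So the game value is -1.
Game value = -1

-1


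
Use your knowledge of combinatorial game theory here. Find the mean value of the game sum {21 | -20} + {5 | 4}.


G1 = {21 | -20}, G2 = {5 | 4}
Each is a switch {a | b} with numbers a > b; its mean value is (a + b)/2, and mean value is additive over game sums: m(G1 + G2) = m(G1) + m(G2).
Mean of G1 = (21 + (-20))/2 = 1/2 = 1/2
Mean of G2 = (5 + (4))/2 = 9/2 = 9/2
Mean of G1 + G2 = 1/2 + 9/2 = 5

5


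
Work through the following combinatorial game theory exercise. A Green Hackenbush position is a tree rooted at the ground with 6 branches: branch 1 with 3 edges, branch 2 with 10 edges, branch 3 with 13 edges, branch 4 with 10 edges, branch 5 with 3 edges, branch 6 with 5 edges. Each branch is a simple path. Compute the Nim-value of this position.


The tree has 6 branches from the ground vertex.
In Green Hackenbush, the Nim-value of a simple path of length k is k.
Branch 1: length 3, Nim-value = 3
Branch 2: length 10, Nim-value = 10
Branch 3: length 13, Nim-value = 13
Branch 4: length 10, Nim-value = 10
Branch 5: length 3, Nim-value = 3
Branch 6: length 5, Nim-value = 5
Total Nim-value = XOR of all branch values:
0 XOR 3 = 3
3 XOR 10 = 9
9 XOR 13 = 4
4 XOR 10 = 14
14 XOR 3 = 13
13 XOR 5 = 8
Nim-value of the tree = 8

8


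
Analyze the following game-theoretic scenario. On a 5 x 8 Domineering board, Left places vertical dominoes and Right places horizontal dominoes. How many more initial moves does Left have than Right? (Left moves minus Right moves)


Board is 5 x 8 (rows x cols).
Left (vertical) placements: (rows-1) * cols = 4 * 8 = 32
Right (horizontal) placements: rows * (cols-1) = 5 * 7 = 35
Advantage = Left - Right = 32 - 35 = -3

-3


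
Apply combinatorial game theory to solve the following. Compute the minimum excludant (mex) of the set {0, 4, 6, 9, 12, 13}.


Set = {0, 4, 6, 9, 12, 13}
0 is in the set.
1 is NOT in the set. This is the mex.
mex = 1

1


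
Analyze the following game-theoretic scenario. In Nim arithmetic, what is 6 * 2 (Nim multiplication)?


Nim multiplication is bilinear over XOR: (u XOR v) * w = (u*w) XOR (v*w).
So we split each operand into its bit components and XOR the pairwise Nim products.
6 = 2 + 4 (as XOR of powers of 2).
2 = 2 (as XOR of powers of 2).
Using the standard Nim-product table on single bits:
  2*2 = 3,   2*4 = 8,   2*8 = 12,
  4*4 = 6,   4*8 = 11,  8*8 = 13,
and  1*x = x (identity), k*l = l*k (commutative).
Pairwise Nim products:
  2 * 2 = 3
  4 * 2 = 8
XOR them: 3 XOR 8 = 11.
Result: 6 * 2 = 11 (in Nim).

11


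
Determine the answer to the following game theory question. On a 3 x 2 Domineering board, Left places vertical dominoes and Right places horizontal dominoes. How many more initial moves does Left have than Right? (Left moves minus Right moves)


Board is 3 x 2 (rows x cols).
Left (vertical) placements: (rows-1) * cols = 2 * 2 = 4
Right (horizontal) placements: rows * (cols-1) = 3 * 1 = 3
Advantage = Left - Right = 4 - 3 = 1

1


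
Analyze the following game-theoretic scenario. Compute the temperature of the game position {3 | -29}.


The game is {3 | -29}, a switch {a | b} with numbers a > b.
Cooling {a | b} by t gives {a - t | b + t}, which stops being hot when a - t = b + t, i.e. at t = (a - b)/2. So the temperature of a switch is (a - b)/2.
Temperature = (Left option - Right option) / 2
= (3 - (-29)) / 2
= 32 / 2
= 16

16


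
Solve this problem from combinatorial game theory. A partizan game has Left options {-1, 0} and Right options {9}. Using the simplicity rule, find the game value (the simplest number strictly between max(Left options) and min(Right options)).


Left options: {-1, 0}, max = 0
Right options: {9}, min = 9
All options are numbers and max(Left) < min(Right), so by the simplicity theorem the value is the simplest (earliest-born) number strictly between 0 and 9.
Integers 1 through 8 all lie strictly between 0 and 9.
Among integers, the simplest (lowest birthday = smallest |n|; 0 is born on day 0, +-n on day n) is 1.
No non-integer in the interval can be simpler: if x is a non-integer in the interval, then floor(x) or ceil(x) also lies in the interval (the interval contains an integer), and both are proper prefixes of x's sign expansion, i.e. born earlier. So the game value is 1.
Game value = 1

1


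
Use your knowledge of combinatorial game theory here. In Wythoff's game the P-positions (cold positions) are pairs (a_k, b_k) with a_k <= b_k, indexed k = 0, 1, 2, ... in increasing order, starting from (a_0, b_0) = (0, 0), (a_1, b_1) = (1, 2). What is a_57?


By Wythoff's theorem, a_k = floor(k * phi) and b_k = floor(k * phi^2) = a_k + k, where phi = (1 + sqrt(5))/2 is the golden ratio.
phi = (1 + sqrt(5))/2 = 1.618034
k = 57
k * phi = 57 * 1.618034 = 92.227937
a_57 = floor(k * phi) = 92

92


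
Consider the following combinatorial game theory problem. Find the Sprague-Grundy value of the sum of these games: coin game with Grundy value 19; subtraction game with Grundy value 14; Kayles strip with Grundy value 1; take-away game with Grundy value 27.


By the Sprague-Grundy theorem, the Grundy value of a sum of games is the XOR of individual Grundy values.
coin game: Grundy value = 19. Running XOR: 0 XOR 19 = 19
subtraction game: Grundy value = 14. Running XOR: 19 XOR 14 = 29
Kayles strip: Grundy value = 1. Running XOR: 29 XOR 1 = 28
take-away game: Grundy value = 27. Running XOR: 28 XOR 27 = 7
The combined Grundy value is 7.

7


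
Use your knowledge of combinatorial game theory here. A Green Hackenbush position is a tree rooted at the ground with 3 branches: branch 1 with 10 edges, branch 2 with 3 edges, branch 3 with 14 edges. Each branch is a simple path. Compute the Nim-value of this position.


The tree has 3 branches from the ground vertex.
In Green Hackenbush, the Nim-value of a simple path of length k is k.
Branch 1: length 10, Nim-value = 10
Branch 2: length 3, Nim-value = 3
Branch 3: length 14, Nim-value = 14
Total Nim-value = XOR of all branch values:
0 XOR 10 = 10
10 XOR 3 = 9
9 XOR 14 = 7
Nim-value of the tree = 7

7


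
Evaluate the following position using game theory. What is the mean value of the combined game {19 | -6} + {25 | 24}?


G1 = {19 | -6}, G2 = {25 | 24}
Each is a switch {a | b} with numbers a > b; its mean value is (a + b)/2, and mean value is additive over game sums: m(G1 + G2) = m(G1) + m(G2).
Mean of G1 = (19 + (-6))/2 = 13/2 = 13/2
Mean of G2 = (25 + (24))/2 = 49/2 = 49/2
Mean of G1 + G2 = 13/2 + 49/2 = 31

31


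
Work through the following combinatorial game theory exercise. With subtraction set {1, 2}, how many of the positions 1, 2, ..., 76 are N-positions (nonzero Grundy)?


Subtraction set S = {1, 2}, so G(n) = n mod 3.
G(n) = 0 when n is a multiple of 3.
Multiples of 3 in [1, 76]: 25
N-positions (nonzero Grundy) = 76 - 25 = 51

51


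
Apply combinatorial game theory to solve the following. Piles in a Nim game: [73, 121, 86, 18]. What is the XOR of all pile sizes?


We need the XOR (exclusive or) of all pile sizes.
After XOR-ing pile 1 (size 73): 0 XOR 73 = 73
After XOR-ing pile 2 (size 121): 73 XOR 121 = 48
After XOR-ing pile 3 (size 86): 48 XOR 86 = 102
After XOR-ing pile 4 (size 18): 102 XOR 18 = 116
The Nim-value of this position is 116.

116


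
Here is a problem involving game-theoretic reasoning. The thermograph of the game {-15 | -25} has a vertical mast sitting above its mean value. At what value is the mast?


Game = {-15 | -25}, a switch {a | b} with numbers a > b.
Its thermograph has left wall a - t and right wall b + t, which meet at t = (a - b)/2, where both equal (a + b)/2. So the mast (mean value) is at (a + b)/2.
Mean = (-15 + (-25))/2 = -40/2 = -20

-20


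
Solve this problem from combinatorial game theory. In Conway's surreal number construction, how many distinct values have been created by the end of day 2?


Day 0: {|} = 0 is born. Count = 1.
Day n: the number of surreal numbers born by day n is 2^(n+1) - 1.
By day 0: 2^1 - 1 = 1
By day 1: 2^2 - 1 = 3
By day 2: 2^3 - 1 = 7
By day 2: 7 surreal numbers.

7


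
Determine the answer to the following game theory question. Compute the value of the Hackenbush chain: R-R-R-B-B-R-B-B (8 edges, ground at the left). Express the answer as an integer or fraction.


Edges (from ground): R-R-R-B-B-R-B-B
By Berlekamp's sign-expansion rule, a Blue-Red Hackenbush stalk has the value of the surreal number whose sign sequence is the edge sequence with B -> + and R -> -.
Sign sequence: ---++-++
Trace the sign expansion in the surreal number tree, starting from 0:
Edge 1: R (sign -) -> bounds (-inf, 0), value = -1
Edge 2: R (sign -) -> bounds (-inf, -1), value = -2
Edge 3: R (sign -) -> bounds (-inf, -2), value = -3
Edge 4: B (sign +) -> bounds (-3, -2), value = -5/2
Edge 5: B (sign +) -> bounds (-5/2, -2), value = -9/4
Edge 6: R (sign -) -> bounds (-5/2, -9/4), value = -19/8
Edge 7: B (sign +) -> bounds (-19/8, -9/4), value = -37/16
Edge 8: B (sign +) -> bounds (-37/16, -9/4), value = -73/32
Game value = -73/32

-73/32


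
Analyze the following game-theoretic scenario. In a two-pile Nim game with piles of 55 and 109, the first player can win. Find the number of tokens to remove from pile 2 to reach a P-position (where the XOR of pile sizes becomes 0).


Piles: 55 and 109
Current XOR: 55 XOR 109 = 90 (non-zero, so this is an N-position).
To make the XOR zero, we need to find a move that balances the piles.
For pile 2 (size 109): target = 109 XOR 90 = 55
We reduce pile 2 from 109 to 55.
Tokens removed: 109 - 55 = 54
Verification: 55 XOR 55 = 0

54


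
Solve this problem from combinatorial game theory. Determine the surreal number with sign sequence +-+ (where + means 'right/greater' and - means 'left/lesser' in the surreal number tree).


Sign expansion: +-+
Rule: track bounds (lo, hi), initially (-inf, +inf). On '+', the current value becomes lo and we move to the simplest number in (value, hi): value + 1 if hi = +inf, otherwise the midpoint (value + hi)/2. On '-', the current value becomes hi and we move to value - 1 if lo = -inf, otherwise the midpoint (lo + value)/2.
Start at 0.
Step 1: sign = +, move right. Bounds: (0, +inf). Value = 1
Step 2: sign = -, move left. Bounds: (0, 1). Value = 1/2
Step 3: sign = +, move right. Bounds: (1/2, 1). Value = 3/4
The surreal number with sign expansion +-+ is 3/4.

3/4


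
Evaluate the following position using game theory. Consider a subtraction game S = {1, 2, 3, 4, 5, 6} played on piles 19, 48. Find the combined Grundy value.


Subtraction set: {1, 2, 3, 4, 5, 6}
For this subtraction set, G(n) = n mod 7 (period = max + 1 = 7).
Pile 1 (size 19): G(19) = 19 mod 7 = 5
Pile 2 (size 48): G(48) = 48 mod 7 = 6
Total Grundy value = XOR of all: 5 XOR 6 = 3

3


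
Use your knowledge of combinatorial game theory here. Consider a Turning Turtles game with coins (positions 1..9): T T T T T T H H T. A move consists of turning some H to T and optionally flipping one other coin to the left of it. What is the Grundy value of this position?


Coins: T T T T T T H H T
Key fact: a single head at position k behaves exactly like a Nim heap of size k (turning it to T and optionally flipping a coin at j < k corresponds to moving the heap from k to j, or to 0), and heads combine as a disjunctive sum (two heads at the same place would cancel, matching j XOR j = 0). So the Nim-value is the XOR of the 1-indexed positions of the heads.
Face-up positions (1-indexed): [7, 8]
XOR 0 with 7: 0 XOR 7 = 7
XOR 7 with 8: 7 XOR 8 = 15
Nim-value = 15

15


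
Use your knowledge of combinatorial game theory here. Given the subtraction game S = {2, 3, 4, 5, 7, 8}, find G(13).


The subtraction set is S = {2, 3, 4, 5, 7, 8}.
G(k) = mex{ G(k - s) : s in S, s <= k }. We compute iteratively: G(0) = 0.
G(1) = mex({}) = 0
G(2) = mex({0}) = 1
G(3) = mex({0}) = 1
G(4) = mex({0, 1}) = 2
G(5) = mex({0, 1}) = 2
G(6) = mex({0, 1, 2}) = 3
G(7) = mex({0, 1, 2}) = 3
G(8) = mex({0, 1, 2, 3}) = 4
G(9) = mex({0, 1, 2, 3}) = 4
G(10) = mex({1, 2, 3, 4}) = 0
G(11) = mex({1, 2, 3, 4}) = 0
G(12) = mex({0, 2, 3, 4}) = 1
G(13) = mex({0, 2, 3, 4}) = 1
Therefore G(13) = 1.

1


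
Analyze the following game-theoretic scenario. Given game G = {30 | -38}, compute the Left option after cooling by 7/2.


Original game: {30 | -38} (a switch {a | b} with a > b).
Cooling by t (for t below the temperature (a - b)/2 = 34) taxes each move by t: {a | b} cooled by t is {a - t | b + t}.
Cooling amount: t = 7/2
Cooled Left option: 30 - 7/2 = 53/2
Cooled Right option: -38 + 7/2 = -69/2
Cooled game: {53/2 | -69/2}
Left option = 53/2

53/2


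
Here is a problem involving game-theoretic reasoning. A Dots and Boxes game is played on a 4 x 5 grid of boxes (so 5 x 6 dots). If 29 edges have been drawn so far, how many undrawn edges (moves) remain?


Grid: 4 x 5 boxes, i.e. 5 rows and 6 columns of dots.
Horizontal edges: (rows + 1) * cols = 5 * 5 = 25
Vertical edges: rows * (cols + 1) = 4 * 6 = 24
Total edges: 25 + 24 = 49
Edges drawn: 29
Remaining: 49 - 29 = 20

20


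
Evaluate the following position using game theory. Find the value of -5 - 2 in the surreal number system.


x = -5, y = 2
x - y = -5 - 2 = -7

-7


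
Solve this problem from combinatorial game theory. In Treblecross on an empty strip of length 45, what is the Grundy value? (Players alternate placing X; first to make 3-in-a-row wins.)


Treblecross: place X on empty cells; 3-in-a-row wins.
Playing within two cells of an existing X lets the opponent win at once, so sensible play treats the cells i-2..i+2 around each X as dead. The player left with no safe cell loses, so this is a normal-play take-away game on strips of safe cells.
Placing X at cell i (0-indexed) of a strip of k safe cells leaves independent strips of sizes max(0, i-2) and max(0, k-i-3). Hence G(k) = mex{ G(max(0,i-2)) XOR G(max(0,k-i-3)) : 0 <= i < k }, with G(0) = 0.
G(1): splits (0,0):0^0=0 -> mex({0}) = 1
G(2): splits (0,0):0^0=0 -> mex({0}) = 1
G(3): splits (0,0):0^0=0 -> mex({0}) = 1
G(4): splits (0,1):0^1=1 (0,0):0^0=0 -> mex({0, 1}) = 2
G(5): splits (0,2):0^1=1 (0,1):0^1=1 (0,0):0^0=0 -> mex({0, 1}) = 2
G(6) = mex({1}) = 0
G(7) = mex({0, 1, 2}) = 3
G(8) = mex({0, 1, 2}) = 3
G(9) = mex({0, 2}) = 1
G(10) = mex({0, 2, 3}) = 1
G(11) = mex({0, 3}) = 1
G(12) = mex({1, 3}) = 0
G(13) = mex({0, 1, 2, 3}) = 4
G(14) = mex({0, 1, 2}) = 3
G(15) = mex({0, 1, 2}) = 3
G(16) = mex({0, 1, 2, 4}) = 3
G(17) = mex({0, 1, 3, 4}) = 2
G(18) = mex({0, 1, 3, 4}) = 2
G(19) = mex({0, 1, 3, 5}) = 2
G(20) = mex({0, 1, 2, 3, 5}) = 4
G(21) = mex({0, 1, 2, 3, 5}) = 4
G(22) = mex({1, 2, 6}) = 0
G(23) = mex({0, 1, 2, 3, 4, 6}) = 5
G(24) = mex({0, 1, 2, 3, 4}) = 5
G(25) = mex({0, 1, 3, 4, 7}) = 2
G(26) = mex({0, 1, 3, 4, 5, 7}) = 2
G(27) = mex({0, 1, 3, 5}) = 2
G(28) = mex({0, 1, 2, 5}) = 3
G(29) = mex({0, 1, 2, 4, 5, 6}) = 3
G(30) = mex({1, 2, 4, 6}) = 0
G(31) = mex({0, 1, 2, 3, 4, 6}) = 5
G(32) = mex({1, 2, 3, 4, 7}) = 0
G(33) = mex({0, 3, 7}) = 1
G(34) = mex({0, 2, 3, 5, 7}) = 1
G(35) = mex({0, 2, 3, 5, 6}) = 1
G(36) = mex({0, 1, 2, 5, 6}) = 3
G(37) = mex({0, 1, 2, 4, 5, 6}) = 3
G(38) = mex({0, 1, 2, 4}) = 3
G(39) = mex({0, 1, 2, 3, 4, 7}) = 5
G(40) = mex({0, 1, 2, 3, 4, 5, 7}) = 6
G(41) = mex({0, 1, 2, 3, 5, 7}) = 4
G(42) = mex({0, 1, 2, 3, 5, 6, 7}) = 4
G(43) = mex({0, 2, 3, 5, 6}) = 1
G(44) = mex({1, 2, 3, 4, 5, 6}) = 0
G(45) = mex({0, 1, 2, 3, 4, 6, 7}) = 5
Therefore G(45) = 5.

5


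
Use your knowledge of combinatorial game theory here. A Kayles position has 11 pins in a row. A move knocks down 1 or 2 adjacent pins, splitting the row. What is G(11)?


Kayles: a move removes 1 or 2 adjacent pins from a contiguous row.
Removing pins from a row of k leaves two independent rows (a, b) with a + b = k - 1 (one pin) or a + b = k - 2 (two pins); an end removal gives a = 0.
By Sprague-Grundy, G(k) = mex{ G(a) XOR G(b) } over all these splits. G(0) = 0.
G(1): splits (0,0):0^0=0 -> mex({0}) = 1
G(2): splits (0,1):0^1=1 (0,0):0^0=0 -> mex({0, 1}) = 2
G(3): splits (0,2):0^2=2 (1,1):1^1=0 (0,1):0^1=1 -> mex({0, 1, 2}) = 3
G(4): splits (0,3):0^3=3 (1,2):1^2=3 (0,2):0^2=2 (1,1):1^1=0 -> mex({0, 2, 3}) = 1
G(5): splits (0,4):0^1=1 (1,3):1^3=2 (2,2):2^2=0 (0,3):0^3=3 (1,2):1^2=3 -> mex({0, 1, 2, 3}) = 4
G(6) = mex({0, 1, 2, 4}) = 3
G(7) = mex({0, 1, 3, 4, 5}) = 2
G(8) = mex({0, 2, 3, 5, 6}) = 1
G(9) = mex({0, 1, 2, 3, 6, 7}) = 4
G(10) = mex({0, 1, 3, 4, 5, 7}) = 2
G(11) = mex({0, 1, 2, 3, 4, 5}) = 6
Therefore G(11) = 6.

6


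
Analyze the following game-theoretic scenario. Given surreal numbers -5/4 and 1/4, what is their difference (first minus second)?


x = -5/4, y = 1/4
Converting to common denominator: 4
x = -5/4, y = 1/4
x - y = -5/4 - 1/4 = -3/2

-3/2


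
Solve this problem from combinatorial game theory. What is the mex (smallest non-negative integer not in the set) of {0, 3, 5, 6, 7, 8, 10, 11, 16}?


Set = {0, 3, 5, 6, 7, 8, 10, 11, 16}
0 is in the set.
1 is NOT in the set. This is the mex.
mex = 1

1


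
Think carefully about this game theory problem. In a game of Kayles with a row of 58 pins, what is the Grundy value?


Kayles: a move removes 1 or 2 adjacent pins from a contiguous row.
Removing pins from a row of k leaves two independent rows (a, b) with a + b = k - 1 (one pin) or a + b = k - 2 (two pins); an end removal gives a = 0.
By Sprague-Grundy, G(k) = mex{ G(a) XOR G(b) } over all these splits. G(0) = 0.
G(1): splits (0,0):0^0=0 -> mex({0}) = 1
G(2): splits (0,1):0^1=1 (0,0):0^0=0 -> mex({0, 1}) = 2
G(3): splits (0,2):0^2=2 (1,1):1^1=0 (0,1):0^1=1 -> mex({0, 1, 2}) = 3
G(4): splits (0,3):0^3=3 (1,2):1^2=3 (0,2):0^2=2 (1,1):1^1=0 -> mex({0, 2, 3}) = 1
G(5): splits (0,4):0^1=1 (1,3):1^3=2 (2,2):2^2=0 (0,3):0^3=3 (1,2):1^2=3 -> mex({0, 1, 2, 3}) = 4
G(6) = mex({0, 1, 2, 4}) = 3
G(7) = mex({0, 1, 3, 4, 5}) = 2
G(8) = mex({0, 2, 3, 5, 6}) = 1
G(9) = mex({0, 1, 2, 3, 6, 7}) = 4
G(10) = mex({0, 1, 3, 4, 5, 7}) = 2
G(11) = mex({0, 1, 2, 3, 4, 5}) = 6
G(12) = mex({0, 1, 2, 3, 5, 6, 7}) = 4
G(13) = mex({0, 2, 3, 4, 6, 7}) = 1
G(14) = mex({0, 1, 4, 5, 6, 7}) = 2
G(15) = mex({0, 1, 2, 3, 4, 5, 6}) = 7
G(16) = mex({0, 2, 3, 5, 6, 7}) = 1
G(17) = mex({0, 1, 2, 3, 5, 6, 7}) = 4
G(18) = mex({0, 1, 2, 4, 5, 6}) = 3
G(19) = mex({0, 1, 3, 4, 5, 7}) = 2
G(20) = mex({0, 2, 3, 4, 5, 6, 7}) = 1
G(21) = mex({0, 1, 2, 3, 5, 6, 7}) = 4
G(22) = mex({0, 1, 2, 3, 4, 5, 7}) = 6
G(23) = mex({0, 1, 2, 3, 4, 5, 6}) = 7
G(24) = mex({0, 1, 2, 3, 5, 6, 7}) = 4
G(25) = mex({0, 2, 3, 4, 6, 7}) = 1
G(26) = mex({0, 1, 3, 4, 5, 6, 7}) = 2
G(27) = mex({0, 1, 2, 3, 4, 5, 6, 7}) = 8
G(28) = mex({0, 1, 2, 3, 4, 6, 7, 8}) = 5
G(29) = mex({0, 1, 2, 3, 5, 6, 7, 8, 9}) = 4
G(30) = mex({0, 1, 2, 3, 4, 5, 6, 9, 10}) = 7
G(31) = mex({0, 1, 3, 4, 5, 7, 10, 11}) = 2
G(32) = mex({0, 2, 3, 4, 5, 6, 7, 9, 11}) = 1
G(33) = mex({0, 1, 2, 3, 4, 5, 6, 7, 9, 12}) = 8
G(34) = mex({0, 1, 2, 3, 4, 5, 7, 8, 11, 12}) = 6
G(35) = mex({0, 1, 2, 3, 4, 5, 6, 8, 9, 10, 11}) = 7
G(36) = mex({0, 1, 2, 3, 5, 6, 7, 9, 10}) = 4
G(37) = mex({0, 2, 3, 4, 6, 7, 9, 10, 11, 12}) = 1
G(38) = mex({0, 1, 3, 4, 5, 6, 7, 9, 10, 11, 12}) = 2
G(39) = mex({0, 1, 2, 4, 5, 6, 7, 9, 10, 12, 14}) = 3
G(40) = mex({0, 2, 3, 4, 6, 7, 11, 12, 14}) = 1
G(41) = mex({0, 1, 2, 3, 5, 6, 7, 9, 10, 11, 12}) = 4
G(42) = mex({0, 1, 2, 3, 4, 5, 6, 9, 10}) = 7
G(43) = mex({0, 1, 3, 4, 5, 7, 9, 10, 12, 15}) = 2
G(44) = mex({0, 2, 3, 4, 5, 6, 7, 9, 10, 12, 15}) = 1
G(45) = mex({0, 1, 2, 3, 4, 5, 6, 7, 9, 10, 12, 14}) = 8
G(46) = mex({0, 1, 3, 4, 5, 7, 8, 11, 12, 14}) = 2
G(47) = mex({0, 1, 2, 3, 4, 5, 6, 8, 9, 10, 11, 12}) = 7
G(48) = mex({0, 1, 2, 3, 5, 6, 7, 9, 10}) = 4
G(49) = mex({0, 2, 3, 4, 6, 7, 9, 10, 11, 12, 15}) = 1
G(50) = mex({0, 1, 4, 5, 6, 7, 9, 11, 12, 14, 15}) = 2
G(51) = mex({0, 1, 2, 3, 4, 5, 6, 7, 9, 12, 14, 15}) = 8
G(52) = mex({0, 2, 3, 4, 5, 6, 7, 8, 11, 12, 15}) = 1
G(53) = mex({0, 1, 2, 3, 5, 6, 7, 8, 9, 10, 11, 12}) = 4
G(54) = mex({0, 1, 2, 3, 4, 5, 6, 9, 10}) = 7
G(55) = mex({0, 1, 3, 4, 5, 7, 9, 10, 11, 12}) = 2
G(56) = mex({0, 2, 3, 4, 5, 6, 7, 9, 10, 11, 12, 13, 14}) = 1
G(57) = mex({0, 1, 2, 3, 5, 6, 7, 9, 10, 12, 13, 14, 15}) = 4
G(58) = mex({0, 1, 3, 4, 5, 7, 11, 12, 14, 15}) = 2
Therefore G(58) = 2.

2


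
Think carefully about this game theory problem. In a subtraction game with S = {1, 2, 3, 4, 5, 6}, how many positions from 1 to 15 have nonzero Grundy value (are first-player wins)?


Subtraction set S = {1, 2, 3, 4, 5, 6}, so G(n) = n mod 7.
G(n) = 0 when n is a multiple of 7.
Multiples of 7 in [1, 15]: 2
N-positions (nonzero Grundy) = 15 - 2 = 13

13


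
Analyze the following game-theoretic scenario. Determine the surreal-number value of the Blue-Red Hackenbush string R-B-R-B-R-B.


Edges (from ground): R-B-R-B-R-B
By Berlekamp's sign-expansion rule, a Blue-Red Hackenbush stalk has the value of the surreal number whose sign sequence is the edge sequence with B -> + and R -> -.
Sign sequence: -+-+-+
Trace the sign expansion in the surreal number tree, starting from 0:
Edge 1: R (sign -) -> bounds (-inf, 0), value = -1
Edge 2: B (sign +) -> bounds (-1, 0), value = -1/2
Edge 3: R (sign -) -> bounds (-1, -1/2), value = -3/4
Edge 4: B (sign +) -> bounds (-3/4, -1/2), value = -5/8
Edge 5: R (sign -) -> bounds (-3/4, -5/8), value = -11/16
Edge 6: B (sign +) -> bounds (-11/16, -5/8), value = -21/32
Game value = -21/32

-21/32


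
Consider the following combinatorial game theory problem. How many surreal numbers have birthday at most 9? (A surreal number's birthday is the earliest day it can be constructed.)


Day 0: {|} = 0 is born. Count = 1.
Day n: the number of surreal numbers born by day n is 2^(n+1) - 1.
By day 0: 2^1 - 1 = 1
By day 1: 2^2 - 1 = 3
By day 2: 2^3 - 1 = 7
By day 3: 2^4 - 1 = 15
By day 4: 2^5 - 1 = 31
By day 5: 2^6 - 1 = 63
By day 6: 2^7 - 1 = 127
By day 7: 2^8 - 1 = 255
By day 8: 2^9 - 1 = 511
By day 9: 2^10 - 1 = 1023
By day 9: 1023 surreal numbers.

1023


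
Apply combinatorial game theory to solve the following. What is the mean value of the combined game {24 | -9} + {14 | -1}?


G1 = {24 | -9}, G2 = {14 | -1}
Each is a switch {a | b} with numbers a > b; its mean value is (a + b)/2, and mean value is additive over game sums: m(G1 + G2) = m(G1) + m(G2).
Mean of G1 = (24 + (-9))/2 = 15/2 = 15/2
Mean of G2 = (14 + (-1))/2 = 13/2 = 13/2
Mean of G1 + G2 = 15/2 + 13/2 = 14

14


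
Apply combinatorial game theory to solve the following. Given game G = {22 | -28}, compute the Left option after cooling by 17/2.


Original game: {22 | -28} (a switch {a | b} with a > b).
Cooling by t (for t below the temperature (a - b)/2 = 25) taxes each move by t: {a | b} cooled by t is {a - t | b + t}.
Cooling amount: t = 17/2
Cooled Left option: 22 - 17/2 = 27/2
Cooled Right option: -28 + 17/2 = -39/2
Cooled game: {27/2 | -39/2}
Left option = 27/2

27/2


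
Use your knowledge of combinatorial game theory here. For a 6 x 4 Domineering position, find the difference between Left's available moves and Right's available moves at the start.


Board is 6 x 4 (rows x cols).
Left (vertical) placements: (rows-1) * cols = 5 * 4 = 20
Right (horizontal) placements: rows * (cols-1) = 6 * 3 = 18
Advantage = Left - Right = 20 - 18 = 2

2


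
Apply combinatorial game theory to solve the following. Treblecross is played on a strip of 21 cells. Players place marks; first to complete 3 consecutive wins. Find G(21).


Treblecross: place X on empty cells; 3-in-a-row wins.
Playing within two cells of an existing X lets the opponent win at once, so sensible play treats the cells i-2..i+2 around each X as dead. The player left with no safe cell loses, so this is a normal-play take-away game on strips of safe cells.
Placing X at cell i (0-indexed) of a strip of k safe cells leaves independent strips of sizes max(0, i-2) and max(0, k-i-3). Hence G(k) = mex{ G(max(0,i-2)) XOR G(max(0,k-i-3)) : 0 <= i < k }, with G(0) = 0.
G(1): splits (0,0):0^0=0 -> mex({0}) = 1
G(2): splits (0,0):0^0=0 -> mex({0}) = 1
G(3): splits (0,0):0^0=0 -> mex({0}) = 1
G(4): splits (0,1):0^1=1 (0,0):0^0=0 -> mex({0, 1}) = 2
G(5): splits (0,2):0^1=1 (0,1):0^1=1 (0,0):0^0=0 -> mex({0, 1}) = 2
G(6) = mex({1}) = 0
G(7) = mex({0, 1, 2}) = 3
G(8) = mex({0, 1, 2}) = 3
G(9) = mex({0, 2}) = 1
G(10) = mex({0, 2, 3}) = 1
G(11) = mex({0, 3}) = 1
G(12) = mex({1, 3}) = 0
G(13) = mex({0, 1, 2, 3}) = 4
G(14) = mex({0, 1, 2}) = 3
G(15) = mex({0, 1, 2}) = 3
G(16) = mex({0, 1, 2, 4}) = 3
G(17) = mex({0, 1, 3, 4}) = 2
G(18) = mex({0, 1, 3, 4}) = 2
G(19) = mex({0, 1, 3, 5}) = 2
G(20) = mex({0, 1, 2, 3, 5}) = 4
G(21) = mex({0, 1, 2, 3, 5}) = 4
Therefore G(21) = 4.

4
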